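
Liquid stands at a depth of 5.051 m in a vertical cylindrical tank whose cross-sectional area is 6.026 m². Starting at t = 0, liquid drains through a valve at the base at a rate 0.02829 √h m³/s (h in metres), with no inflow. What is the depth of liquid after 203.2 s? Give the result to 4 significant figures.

3.135 m

A dh/dt = −Q_out = −0.02829 √h.
∫ h^(−1/2) dh = −(0.02829/A) ∫ dt, giving 2√h = 2√h₀ − (0.02829/A) t.
√h = √5.051 − 0.02829·203.2/(2·6.026) = 2.24744 − 0.476977 = 1.77047.
h = 1.77047² = 3.13455 m.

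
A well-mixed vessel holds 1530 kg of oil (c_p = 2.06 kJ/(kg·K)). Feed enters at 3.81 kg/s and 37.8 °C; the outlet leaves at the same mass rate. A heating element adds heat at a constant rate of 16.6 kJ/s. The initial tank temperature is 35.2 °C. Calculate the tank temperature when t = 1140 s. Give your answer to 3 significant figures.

39.6 °C

First-law balance (no shaft work): M c_p dT/dt = ṁ c_p (T_in − T) + 16.6.
τ = M/ṁ = 401.57 s; T_ss = T_in + Q̇/(ṁ c_p) = 37.8 + 16.6/(3.81·2.06) = 39.915 °C.
Solution: T(t) = T_ss + (T₀ − T_ss) e^(−t/τ).
T(1140) = 39.915 + (-4.7150)·e^(−1140/401.57) = 39.915 + (-4.7150)·0.058494 = 39.639 °C.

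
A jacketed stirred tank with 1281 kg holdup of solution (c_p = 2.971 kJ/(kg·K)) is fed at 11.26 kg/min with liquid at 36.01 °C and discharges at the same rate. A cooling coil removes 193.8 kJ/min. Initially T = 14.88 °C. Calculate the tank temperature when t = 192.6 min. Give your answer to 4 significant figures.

27.40 °C

Heat balance on the well-mixed liquid: M c_p dT/dt = ṁ c_p (T_in − T) − 193.8.
Rearrange: dT/dt = (T_ss − T)/τ with τ = M/ṁ = 113.766 min and T_ss = T_in − Q̇/(ṁ c_p) = 30.2169 °C.
Solution: T(t) = T_ss + (T₀ − T_ss) e^(−t/τ).
T(192.6) = 30.2169 + (-15.3369)·e^(−192.6/113.766) = 30.2169 + (-15.3369)·0.183975 = 27.3953 °C.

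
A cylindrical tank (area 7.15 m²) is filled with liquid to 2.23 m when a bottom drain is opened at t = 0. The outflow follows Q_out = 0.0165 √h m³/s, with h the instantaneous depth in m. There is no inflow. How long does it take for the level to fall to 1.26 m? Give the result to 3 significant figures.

Unsteady balance on liquid volume: A dh/dt = −0.0165 √h.
Separate and integrate: 2(√h − √h₀) = −(0.0165/A) t.
t = 2A(√h₀ − √h)/0.0165 = 2·7.15·(√2.23 − √1.26)/0.0165
  = 14.300 × (1.4933 − 1.1225) / 0.0165 = 321.38 s.

321 s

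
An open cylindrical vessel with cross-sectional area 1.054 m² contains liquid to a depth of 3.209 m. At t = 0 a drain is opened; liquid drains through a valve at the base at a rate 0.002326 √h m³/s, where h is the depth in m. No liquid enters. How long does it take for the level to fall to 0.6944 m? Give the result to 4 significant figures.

868.3 s

A dh/dt = −Q_out = −0.002326 √h.
This is separable: 2 d(√h)/dt = −0.002326/A, so √h = √h₀ − (0.002326/(2A)) t.
t = 2A(√h₀ − √h)/0.002326 = 2·1.054·(√3.209 − √0.6944)/0.002326
  = 2.10800 × (1.79137 − 0.833307) / 0.002326 = 868.269 s.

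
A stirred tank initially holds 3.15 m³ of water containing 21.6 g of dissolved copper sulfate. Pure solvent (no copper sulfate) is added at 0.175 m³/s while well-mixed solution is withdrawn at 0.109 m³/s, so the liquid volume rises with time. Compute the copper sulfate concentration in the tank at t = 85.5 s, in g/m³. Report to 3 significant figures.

Total volume: dV/dt = Q_in − Q_out = 0.066000 m³/s, so V(t) = 3.15 + 0.066000 t and V(85.5) = 8.7930 m³.
No copper sulfate enters, so dm/dt = −Q_out · (m/V).
Separate: dm/m = −Q_out dt/V(t) ⇒ ln(m/m₀) = −(Q_out/(Q_in−Q_out)) ln(V/V₀).
m = m₀ (V₀/V)^(Q_out/(Q_in−Q_out)) = 21.6 × (3.15/8.7930)^(1.6515) = 3.9643 g.
C = m/V = 3.9643/8.7930 = 0.45085 g/m³.

0.451 g/m³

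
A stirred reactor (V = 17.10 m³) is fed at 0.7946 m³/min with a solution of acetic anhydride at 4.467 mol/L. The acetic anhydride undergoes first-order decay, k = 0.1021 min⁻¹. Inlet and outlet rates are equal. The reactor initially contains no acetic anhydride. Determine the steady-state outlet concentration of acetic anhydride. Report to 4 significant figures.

Species balance: V dC/dt = Q C_in − Q C − k V C.
Steady state (dC/dt = 0): C_ss = Q C_in/(Q + kV) = C_in/(1 + kV/Q).
C_ss = 0.7946·4.467/(0.7946 + 0.1021·17.10) = 3.54948/2.54051 = 1.39715 mol/L.

1.397 mol/L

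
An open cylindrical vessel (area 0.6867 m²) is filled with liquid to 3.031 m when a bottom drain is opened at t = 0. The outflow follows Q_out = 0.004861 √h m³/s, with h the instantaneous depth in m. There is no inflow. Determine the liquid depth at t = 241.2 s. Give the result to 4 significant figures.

Volume balance on the tank: A dh/dt = −0.004861 √h.
Separate and integrate: 2(√h − √h₀) = −(0.004861/A) t.
√h = √3.031 − 0.004861·241.2/(2·0.6867) = 1.74098 − 0.853701 = 0.887276.
h = 0.887276² = 0.787258 m.

0.7873 m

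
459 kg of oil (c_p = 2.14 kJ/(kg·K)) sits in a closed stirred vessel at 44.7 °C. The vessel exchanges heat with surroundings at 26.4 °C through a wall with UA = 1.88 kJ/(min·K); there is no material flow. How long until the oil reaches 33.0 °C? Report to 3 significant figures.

Unsteady energy balance on the tank contents: M c_p dT/dt = −UA(T − T_amb).
τ = M c_p/UA = 522.48 min; T_ss = T_amb = 26.400 °C.
T(t) = T_ss + (T₀ − T_ss)e^(−t/τ); set T = 33.0:
t = −τ ln[(T − T_ss)/(T₀ − T_ss)] = −522.48 · ln(0.36066) = 532.84 min.

533 min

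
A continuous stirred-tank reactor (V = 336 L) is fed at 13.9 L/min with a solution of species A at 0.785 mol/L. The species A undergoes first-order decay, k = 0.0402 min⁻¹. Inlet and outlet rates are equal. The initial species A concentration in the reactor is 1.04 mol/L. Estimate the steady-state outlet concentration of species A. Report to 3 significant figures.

V dC/dt = Q(C_in − C) − k V C.
At steady state: 0 = Q C_in − (Q + kV) C_ss, so C_ss = Q C_in/(Q + kV).
C_ss = 13.9·0.785/(13.9 + 0.0402·336) = 10.912/27.407 = 0.39813 mol/L.

0.398 mol/L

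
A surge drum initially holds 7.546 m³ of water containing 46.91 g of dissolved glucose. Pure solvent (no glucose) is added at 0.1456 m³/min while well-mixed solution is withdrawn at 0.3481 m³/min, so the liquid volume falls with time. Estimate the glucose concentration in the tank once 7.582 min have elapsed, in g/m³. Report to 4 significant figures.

Let m(t) be the amount of glucose. Volume: V(t) = V₀ + (Q_in − Q_out) t = 7.546 − 0.202500 t; V(7.582) = 6.01065 m³.
No glucose enters, so dm/dt = −Q_out · (m/V).
Separate: dm/m = −Q_out dt/V(t) ⇒ ln(m/m₀) = −(Q_out/(Q_in−Q_out)) ln(V/V₀).
m = m₀ (V₀/V)^(Q_out/(Q_in−Q_out)) = 46.91 × (7.546/6.01065)^(-1.71901) = 31.7274 g.
C = m/V = 31.7274/6.01065 = 5.27853 g/m³.

5.279 g/m³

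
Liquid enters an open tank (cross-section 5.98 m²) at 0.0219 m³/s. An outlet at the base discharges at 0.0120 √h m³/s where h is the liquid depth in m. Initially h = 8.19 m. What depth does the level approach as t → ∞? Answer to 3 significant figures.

Volume balance on the tank: A dh/dt = Q_in − 0.0120 √h. At steady state dh/dt = 0:
Q_in = 0.0120 √h_ss ⇒ √h_ss = 0.0219/0.0120 = 1.8250.
h_ss = 1.8250² = 3.3306 m. (Since h₀ = 8.19 m > h_ss, the level will fall toward this value.)

3.33 m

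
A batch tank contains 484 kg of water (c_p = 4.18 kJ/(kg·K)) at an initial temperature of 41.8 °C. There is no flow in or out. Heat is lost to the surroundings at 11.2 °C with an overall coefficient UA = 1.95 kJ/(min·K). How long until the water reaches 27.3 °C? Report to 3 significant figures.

666 min

M c_p dT/dt = −UA(T − T_amb).
τ = M c_p/UA = 1037.5 min; T_ss = T_amb = 11.200 °C.
T(t) = T_ss + (T₀ − T_ss)e^(−t/τ); set T = 27.3:
t = −τ ln[(T − T_ss)/(T₀ − T_ss)] = −1037.5 · ln(0.52614) = 666.26 min.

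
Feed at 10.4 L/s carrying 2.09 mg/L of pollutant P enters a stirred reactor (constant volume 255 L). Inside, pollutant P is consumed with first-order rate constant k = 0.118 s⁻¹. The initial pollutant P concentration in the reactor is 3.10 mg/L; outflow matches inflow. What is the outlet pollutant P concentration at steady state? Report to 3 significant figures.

0.537 mg/L

V dC/dt = Q(C_in − C) − k V C.
Steady state (dC/dt = 0): C_ss = Q C_in/(Q + kV) = C_in/(1 + kV/Q).
C_ss = 10.4·2.09/(10.4 + 0.118·255) = 21.736/40.490 = 0.53682 mg/L.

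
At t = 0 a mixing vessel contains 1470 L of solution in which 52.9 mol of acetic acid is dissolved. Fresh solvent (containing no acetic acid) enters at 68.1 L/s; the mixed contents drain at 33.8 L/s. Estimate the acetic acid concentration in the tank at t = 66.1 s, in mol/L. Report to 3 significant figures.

Total volume: dV/dt = Q_in − Q_out = 34.300 L/s, so V(t) = 1470 + 34.300 t and V(66.1) = 3737.2 L.
No acetic acid enters, so dm/dt = −Q_out · (m/V).
Separate: dm/m = −Q_out dt/V(t) ⇒ ln(m/m₀) = −(Q_out/(Q_in−Q_out)) ln(V/V₀).
m = m₀ (V₀/V)^(Q_out/(Q_in−Q_out)) = 52.9 × (1470/3737.2)^(0.98542) = 21.093 mol.
C = m/V = 21.093/3737.2 = 0.0056439 mol/L.

0.00564 mol/L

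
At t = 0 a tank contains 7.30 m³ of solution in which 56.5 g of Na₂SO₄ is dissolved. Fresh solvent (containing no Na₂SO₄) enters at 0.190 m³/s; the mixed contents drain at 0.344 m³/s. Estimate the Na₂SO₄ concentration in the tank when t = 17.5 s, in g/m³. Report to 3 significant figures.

Let m(t) be the amount of Na₂SO₄. Volume: V(t) = V₀ + (Q_in − Q_out) t = 7.30 − 0.15400 t; V(17.5) = 4.6050 m³.
No Na₂SO₄ enters, so dm/dt = −Q_out · (m/V).
Separate: dm/m = −Q_out dt/V(t) ⇒ ln(m/m₀) = −(Q_out/(Q_in−Q_out)) ln(V/V₀).
m = m₀ (V₀/V)^(Q_out/(Q_in−Q_out)) = 56.5 × (7.30/4.6050)^(-2.2338) = 20.188 g.
C = m/V = 20.188/4.6050 = 4.3839 g/m³.

4.38 g/m³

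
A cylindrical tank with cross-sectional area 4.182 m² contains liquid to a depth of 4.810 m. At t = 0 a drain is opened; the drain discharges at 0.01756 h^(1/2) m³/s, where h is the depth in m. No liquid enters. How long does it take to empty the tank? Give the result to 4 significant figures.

A dh/dt = −Q_out = −0.01756 √h.
∫ h^(−1/2) dh = −(0.01756/A) ∫ dt, giving 2√h = 2√h₀ − (0.01756/A) t.
Set h = 0: 2√h₀ = (0.01756/A) t_empty ⇒ t_empty = 2A√h₀/0.01756.
t_empty = 2·4.182·√4.810/0.01756 = 8.36400·2.19317/0.01756 = 1044.63 s.

1045 s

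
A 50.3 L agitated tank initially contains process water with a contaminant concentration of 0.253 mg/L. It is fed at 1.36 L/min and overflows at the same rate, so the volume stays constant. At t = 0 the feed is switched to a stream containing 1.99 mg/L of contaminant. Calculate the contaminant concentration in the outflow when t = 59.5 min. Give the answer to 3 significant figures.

Unsteady species balance (constant V, well mixed): V dC/dt = Q(C_in − C).
So dC/dt = (C_in − C)/τ with τ = V/Q = 50.3/1.36 = 36.985 min.
Solution: C(t) = C_in + (C₀ − C_in) e^(−t/τ).
C(59.5) = 1.99 + (0.253 − 1.99)·e^(−59.5/36.985) = 1.99 + (-1.7370)·0.20014 = 1.6424 mg/L.

1.64 mg/L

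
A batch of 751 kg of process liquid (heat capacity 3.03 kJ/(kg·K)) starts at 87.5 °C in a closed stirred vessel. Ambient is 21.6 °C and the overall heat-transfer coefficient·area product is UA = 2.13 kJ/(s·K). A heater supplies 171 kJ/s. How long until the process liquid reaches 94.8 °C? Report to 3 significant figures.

Lumped-capacitance energy balance: M c_p dT/dt = UA(T_amb − T) + Q̇.
τ = M c_p/UA = 1068.3 s; T_ss = T_amb + Q̇/UA = 21.6 + 171/2.13 = 101.88 °C.
T(t) = T_ss + (T₀ − T_ss)e^(−t/τ); set T = 94.8:
t = −τ ln[(T − T_ss)/(T₀ − T_ss)] = −1068.3 · ln(0.49241) = 756.85 s.

757 s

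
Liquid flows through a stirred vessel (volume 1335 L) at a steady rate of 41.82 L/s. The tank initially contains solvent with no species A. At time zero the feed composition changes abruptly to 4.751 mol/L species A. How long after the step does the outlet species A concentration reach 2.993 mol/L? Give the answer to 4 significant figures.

31.74 s

Species balance: V dC/dt = Q(C_in − C) ⇒ τ = V/Q = 31.9225 s.
C(t) = C_in + (C₀ − C_in) e^(−t/τ). Set C = 2.993 and solve for t:
e^(−t/τ) = (C − C_in)/(C₀ − C_in) = (2.993 − 4.751)/(0 − 4.751) = 0.370027
t = −τ ln(…) = 31.9225 × 0.994178 = 31.7367 s.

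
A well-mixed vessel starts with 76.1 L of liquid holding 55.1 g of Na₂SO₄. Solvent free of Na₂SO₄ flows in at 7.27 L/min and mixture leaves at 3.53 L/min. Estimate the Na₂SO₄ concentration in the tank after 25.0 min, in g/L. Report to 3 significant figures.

Let m(t) be the amount of Na₂SO₄. Volume: V(t) = V₀ + (Q_in − Q_out) t = 76.1 + 3.7400 t; V(25.0) = 169.60 L.
Species balance (pure solvent in): dm/dt = −Q_out · m/V(t).
Separate: dm/m = −Q_out dt/V(t) ⇒ ln(m/m₀) = −(Q_out/(Q_in−Q_out)) ln(V/V₀).
m = m₀ (V₀/V)^(Q_out/(Q_in−Q_out)) = 55.1 × (76.1/169.60)^(0.94385) = 25.861 g.
C = m/V = 25.861/169.60 = 0.15248 g/L.

0.152 g/L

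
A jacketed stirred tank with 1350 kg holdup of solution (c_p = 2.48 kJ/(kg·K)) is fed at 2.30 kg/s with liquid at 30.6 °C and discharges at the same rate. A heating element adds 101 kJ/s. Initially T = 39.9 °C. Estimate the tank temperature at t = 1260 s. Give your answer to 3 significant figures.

47.3 °C

Unsteady energy balance on the tank contents: M c_p dT/dt = ṁ c_p (T_in − T) + 101.
τ = M/ṁ = 586.96 s; T_ss = T_in + Q̇/(ṁ c_p) = 30.6 + 101/(2.30·2.48) = 48.307 °C.
Integrating: T(t) = T_ss + (T₀ − T_ss) e^(−t/τ).
T(1260) = 48.307 + (-8.4069)·e^(−1260/586.96) = 48.307 + (-8.4069)·0.11687 = 47.324 °C.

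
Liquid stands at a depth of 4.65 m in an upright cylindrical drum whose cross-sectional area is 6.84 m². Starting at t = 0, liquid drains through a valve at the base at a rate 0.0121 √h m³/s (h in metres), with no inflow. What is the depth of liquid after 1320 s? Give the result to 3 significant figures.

With no inflow, A dh/dt = −0.0121 √h.
This is separable: 2 d(√h)/dt = −0.0121/A, so √h = √h₀ − (0.0121/(2A)) t.
√h = √4.65 − 0.0121·1320/(2·6.84) = 2.1564 − 1.1675 = 0.98884.
h = 0.98884² = 0.97781 m.

0.978 m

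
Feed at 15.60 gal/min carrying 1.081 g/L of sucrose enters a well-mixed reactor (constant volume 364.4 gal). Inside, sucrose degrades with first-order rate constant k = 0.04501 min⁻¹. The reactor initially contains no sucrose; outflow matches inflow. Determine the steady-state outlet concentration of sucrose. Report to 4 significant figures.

0.5270 g/L

V dC/dt = Q(C_in − C) − k V C.
Steady state (dC/dt = 0): C_ss = Q C_in/(Q + kV) = C_in/(1 + kV/Q).
C_ss = 15.60·1.081/(15.60 + 0.04501·364.4) = 16.8636/32.0016 = 0.526960 g/L.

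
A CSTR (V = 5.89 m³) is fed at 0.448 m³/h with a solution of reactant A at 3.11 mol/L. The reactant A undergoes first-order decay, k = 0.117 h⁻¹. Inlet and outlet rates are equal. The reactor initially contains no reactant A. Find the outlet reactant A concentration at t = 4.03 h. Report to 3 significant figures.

Accumulation = in − out − consumed: V dC/dt = Q C_in − Q C − k V C.
This is linear with rate a = Q/V + k = 0.19306 h⁻¹.
C_ss = Q C_in/(Q + kV) = 1.2253 mol/L; C(t) = C_ss + (C₀ − C_ss) e^(−a t).
C(4.03) = 1.2253 + (-1.2253)·e^(−0.19306·4.03) = 1.2253 + (-1.2253)·0.45931 = 0.66249 mol/L.

0.662 mol/L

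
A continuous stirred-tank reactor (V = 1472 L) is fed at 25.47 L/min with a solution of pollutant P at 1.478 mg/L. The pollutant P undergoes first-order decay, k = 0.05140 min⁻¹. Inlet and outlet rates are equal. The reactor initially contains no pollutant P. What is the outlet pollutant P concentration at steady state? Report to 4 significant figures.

Accumulation = in − out − consumed: V dC/dt = Q C_in − Q C − k V C.
Steady state (dC/dt = 0): C_ss = Q C_in/(Q + kV) = C_in/(1 + kV/Q).
C_ss = 25.47·1.478/(25.47 + 0.05140·1472) = 37.6447/101.131 = 0.372237 mg/L.

0.3722 mg/L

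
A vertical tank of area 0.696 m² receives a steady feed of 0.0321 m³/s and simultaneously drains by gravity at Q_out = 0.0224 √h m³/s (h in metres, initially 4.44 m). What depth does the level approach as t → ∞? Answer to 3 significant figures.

Level balance: A dh/dt = 0.0321 − 0.0224 √h. Setting dh/dt = 0:
Q_in = 0.0224 √h_ss ⇒ √h_ss = 0.0321/0.0224 = 1.4330.
h_ss = 1.4330² = 2.0536 m. (Since h₀ = 4.44 m > h_ss, the level will fall toward this value.)

2.05 m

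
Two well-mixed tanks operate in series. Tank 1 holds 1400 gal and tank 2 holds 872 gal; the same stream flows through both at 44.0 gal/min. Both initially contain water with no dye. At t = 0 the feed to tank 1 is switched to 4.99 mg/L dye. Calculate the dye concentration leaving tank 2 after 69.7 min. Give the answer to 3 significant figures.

3.75 mg/L

Species balance on tank i: dCᵢ/dt = (Cᵢ₋₁ − Cᵢ)/τᵢ with τᵢ = Vᵢ/Q.
τ₁ = 1400/44.0 = 31.818 min; τ₂ = 872/44.0 = 19.818 min.
Tank 1: C₁ = C_in(1 − e^(−t/τ₁)). Tank 2 (τ₁ ≠ τ₂): C₂ = C_in[1 − (τ₁ e^(−t/τ₁) − τ₂ e^(−t/τ₂))/(τ₁ − τ₂)].
At t = 69.7: e^(−t/τ₁) = 0.11185, e^(−t/τ₂) = 0.029689.
C₂ = 4.99·[1 − (31.818·0.11185 − 19.818·0.029689)/(12.000)] = 4.99·0.75245 = 3.7547 mg/L.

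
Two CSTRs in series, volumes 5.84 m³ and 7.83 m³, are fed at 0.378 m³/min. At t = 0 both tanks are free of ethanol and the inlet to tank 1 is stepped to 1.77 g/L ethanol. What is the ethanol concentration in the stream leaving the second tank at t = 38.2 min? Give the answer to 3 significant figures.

Species balance on tank i: dCᵢ/dt = (Cᵢ₋₁ − Cᵢ)/τᵢ with τᵢ = Vᵢ/Q.
τ₁ = 5.84/0.378 = 15.450 min; τ₂ = 7.83/0.378 = 20.714 min.
Tank 1: C₁ = C_in(1 − e^(−t/τ₁)). Tank 2 (τ₁ ≠ τ₂): C₂ = C_in[1 − (τ₁ e^(−t/τ₁) − τ₂ e^(−t/τ₂))/(τ₁ − τ₂)].
At t = 38.2: e^(−t/τ₁) = 0.084371, e^(−t/τ₂) = 0.15816.
C₂ = 1.77·[1 − (15.450·0.084371 − 20.714·0.15816)/(-5.2646)] = 1.77·0.62529 = 1.1068 g/L.

1.11 g/L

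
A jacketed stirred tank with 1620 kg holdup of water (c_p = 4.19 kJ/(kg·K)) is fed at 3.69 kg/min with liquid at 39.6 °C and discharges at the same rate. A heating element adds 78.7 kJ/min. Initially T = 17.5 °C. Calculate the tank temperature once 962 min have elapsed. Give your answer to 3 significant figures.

41.7 °C

M c_p dT/dt = ṁ c_p (T_in − T) + Q̇.
τ = M/ṁ = 439.02 min; T_ss = T_in + Q̇/(ṁ c_p) = 39.6 + 78.7/(3.69·4.19) = 44.690 °C.
Solution: T(t) = T_ss + (T₀ − T_ss) e^(−t/τ).
T(962) = 44.690 + (-27.190)·e^(−962/439.02) = 44.690 + (-27.190)·0.11178 = 41.651 °C.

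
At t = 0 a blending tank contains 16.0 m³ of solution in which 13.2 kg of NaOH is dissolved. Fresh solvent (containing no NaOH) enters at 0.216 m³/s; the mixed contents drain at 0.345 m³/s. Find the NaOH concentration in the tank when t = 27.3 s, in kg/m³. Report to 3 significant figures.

Let m(t) be the amount of NaOH. Volume: V(t) = V₀ + (Q_in − Q_out) t = 16.0 − 0.12900 t; V(27.3) = 12.478 m³.
No NaOH enters, so dm/dt = −Q_out · (m/V).
Separate: dm/m = −Q_out dt/V(t) ⇒ ln(m/m₀) = −(Q_out/(Q_in−Q_out)) ln(V/V₀).
m = m₀ (V₀/V)^(Q_out/(Q_in−Q_out)) = 13.2 × (16.0/12.478)^(-2.6744) = 6.7894 kg.
C = m/V = 6.7894/12.478 = 0.54410 kg/m³.

0.544 kg/m³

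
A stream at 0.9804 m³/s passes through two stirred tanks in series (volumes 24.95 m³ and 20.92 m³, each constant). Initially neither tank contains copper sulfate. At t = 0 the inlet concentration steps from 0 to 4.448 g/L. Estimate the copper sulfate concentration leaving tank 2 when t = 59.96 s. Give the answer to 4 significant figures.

3.228 g/L

Species balance on tank i: dCᵢ/dt = (Cᵢ₋₁ − Cᵢ)/τᵢ with τᵢ = Vᵢ/Q.
τ₁ = 24.95/0.9804 = 25.4488 s; τ₂ = 20.92/0.9804 = 21.3382 s.
Tank 1: C₁ = C_in(1 − e^(−t/τ₁)). Tank 2 (τ₁ ≠ τ₂): C₂ = C_in[1 − (τ₁ e^(−t/τ₁) − τ₂ e^(−t/τ₂))/(τ₁ − τ₂)].
At t = 59.96: e^(−t/τ₁) = 0.0947888, e^(−t/τ₂) = 0.0602062.
C₂ = 4.448·[1 − (25.4488·0.0947888 − 21.3382·0.0602062)/(4.11057)] = 4.448·0.725690 = 3.22787 g/L.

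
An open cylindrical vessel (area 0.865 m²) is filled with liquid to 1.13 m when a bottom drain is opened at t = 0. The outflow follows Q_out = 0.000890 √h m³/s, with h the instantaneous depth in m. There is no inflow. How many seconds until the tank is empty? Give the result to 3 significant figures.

With no inflow, A dh/dt = −0.000890 √h.
This is separable: 2 d(√h)/dt = −0.000890/A, so √h = √h₀ − (0.000890/(2A)) t.
Tank is empty when √h = 0: t_empty = 2A√h₀/0.000890.
t_empty = 2·0.865·√1.13/0.000890 = 1.7300·1.0630/0.000890 = 2066.3 s.

2070 s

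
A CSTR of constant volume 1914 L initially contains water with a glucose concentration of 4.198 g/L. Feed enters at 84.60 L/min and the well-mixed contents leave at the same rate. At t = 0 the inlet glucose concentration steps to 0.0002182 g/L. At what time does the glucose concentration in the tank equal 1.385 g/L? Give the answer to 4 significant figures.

Species balance: V dC/dt = Q(C_in − C) ⇒ τ = V/Q = 22.6241 min.
C(t) = C_in + (C₀ − C_in) e^(−t/τ). Set C = 1.385 and solve for t:
e^(−t/τ) = (C − C_in)/(C₀ − C_in) = (1.385 − 0.0002182)/(4.198 − 0.0002182) = 0.329884
t = −τ ln(…) = 22.6241 × 1.10901 = 25.0905 min.

25.09 min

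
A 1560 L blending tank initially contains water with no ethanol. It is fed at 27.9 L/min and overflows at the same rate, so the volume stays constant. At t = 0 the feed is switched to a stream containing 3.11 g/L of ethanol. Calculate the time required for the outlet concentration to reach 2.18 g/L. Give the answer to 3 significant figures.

67.5 min

Species balance: V dC/dt = Q(C_in − C) ⇒ τ = V/Q = 55.914 min.
C(t) = C_in + (C₀ − C_in) e^(−t/τ). Set C = 2.18 and solve for t:
e^(−t/τ) = (C − C_in)/(C₀ − C_in) = (2.18 − 3.11)/(0 − 3.11) = 0.29904
t = −τ ln(…) = 55.914 × 1.2072 = 67.499 min.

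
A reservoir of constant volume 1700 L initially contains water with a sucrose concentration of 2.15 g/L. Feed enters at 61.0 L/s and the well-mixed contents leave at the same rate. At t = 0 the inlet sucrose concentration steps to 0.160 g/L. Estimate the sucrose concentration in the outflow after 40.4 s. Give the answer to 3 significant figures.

Transient balance on the dissolved component: V dC/dt = Q(C_in − C).
Rewrite as dC/dt + C/τ = C_in/τ, τ = V/Q = 27.869 s.
Integrating: C(t) = C_in + (C₀ − C_in) e^(−t/τ).
C(40.4) = 0.160 + (2.15 − 0.160)·e^(−40.4/27.869) = 0.160 + (1.9900)·0.23465 = 0.62696 g/L.

0.627 g/L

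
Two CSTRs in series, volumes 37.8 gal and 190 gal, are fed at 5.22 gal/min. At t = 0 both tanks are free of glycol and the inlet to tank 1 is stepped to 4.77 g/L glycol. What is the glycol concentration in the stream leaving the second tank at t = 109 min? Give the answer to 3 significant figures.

4.47 g/L

Time constants: τᵢ = Vᵢ/Q for each well-mixed tank.
τ₁ = 37.8/5.22 = 7.2414 min; τ₂ = 190/5.22 = 36.398 min.
Solving the cascade with C₁(0)=C₂(0)=0 gives C₂(t) = C_in[1 − (τ₁ e^(−t/τ₁) − τ₂ e^(−t/τ₂))/(τ₁ − τ₂)].
At t = 109: e^(−t/τ₁) = 2.9029e-07, e^(−t/τ₂) = 0.050055.
C₂ = 4.77·[1 − (7.2414·2.9029e-07 − 36.398·0.050055)/(-29.157)] = 4.77·0.93751 = 4.4719 g/L.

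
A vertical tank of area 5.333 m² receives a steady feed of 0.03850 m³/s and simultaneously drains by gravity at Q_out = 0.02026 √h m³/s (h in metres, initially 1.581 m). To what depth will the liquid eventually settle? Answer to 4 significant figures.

3.611 m

A dh/dt = Q_in − 0.02026 √h. Steady state requires inflow = outflow:
Q_in = 0.02026 √h_ss ⇒ √h_ss = 0.03850/0.02026 = 1.90030.
h_ss = 1.90030² = 3.61113 m. (Since h₀ = 1.581 m < h_ss, the level will rise toward this value.)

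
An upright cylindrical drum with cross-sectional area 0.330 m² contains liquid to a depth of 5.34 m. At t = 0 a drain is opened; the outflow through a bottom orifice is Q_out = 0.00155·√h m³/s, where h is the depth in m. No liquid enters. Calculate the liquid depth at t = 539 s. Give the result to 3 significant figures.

A dh/dt = −Q_out = −0.00155 √h.
Separate and integrate: 2(√h − √h₀) = −(0.00155/A) t.
√h = √5.34 − 0.00155·539/(2·0.330) = 2.3108 − 1.2658 = 1.0450.
h = 1.0450² = 1.0920 m.

1.09 m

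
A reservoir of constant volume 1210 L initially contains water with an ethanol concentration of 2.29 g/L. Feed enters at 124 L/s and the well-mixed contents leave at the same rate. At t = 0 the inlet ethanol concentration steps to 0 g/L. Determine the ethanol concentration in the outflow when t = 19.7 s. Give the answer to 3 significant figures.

Species balance on the tank: V dC/dt = Q(C_in − C).
So dC/dt = (C_in − C)/τ with τ = V/Q = 1210/124 = 9.7581 s.
Integrating: C(t) = C_in + (C₀ − C_in) e^(−t/τ).
C(19.7) = 0 + (2.29 − 0)·e^(−19.7/9.7581) = 0 + (2.2900)·0.13281 = 0.30413 g/L.

0.304 g/L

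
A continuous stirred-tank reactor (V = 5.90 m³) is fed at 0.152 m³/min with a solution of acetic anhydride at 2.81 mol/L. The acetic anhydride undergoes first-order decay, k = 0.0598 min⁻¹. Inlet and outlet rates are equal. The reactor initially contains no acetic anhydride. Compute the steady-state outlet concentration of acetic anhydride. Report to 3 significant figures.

0.846 mol/L

Accumulation = in − out − consumed: V dC/dt = Q C_in − Q C − k V C.
Steady state (dC/dt = 0): C_ss = Q C_in/(Q + kV) = C_in/(1 + kV/Q).
C_ss = 0.152·2.81/(0.152 + 0.0598·5.90) = 0.42712/0.50482 = 0.84608 mol/L.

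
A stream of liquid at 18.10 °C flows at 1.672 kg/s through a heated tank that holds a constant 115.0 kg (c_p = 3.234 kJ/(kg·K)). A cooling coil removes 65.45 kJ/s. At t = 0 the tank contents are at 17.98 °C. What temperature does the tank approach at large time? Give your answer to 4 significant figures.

First-law balance (no shaft work): M c_p dT/dt = ṁ c_p (T_in − T) − 65.45.
At steady state dT/dt = 0 ⇒ T_ss = T_in − Q̇/(ṁ c_p) = 18.10 − 65.45/(1.672·3.234) = 5.99588 °C.

5.996 °C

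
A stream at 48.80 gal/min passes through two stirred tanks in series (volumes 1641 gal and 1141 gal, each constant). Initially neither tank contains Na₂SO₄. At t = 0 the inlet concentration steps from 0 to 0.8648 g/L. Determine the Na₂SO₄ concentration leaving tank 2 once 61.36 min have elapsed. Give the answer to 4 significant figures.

Species balance on tank i: dCᵢ/dt = (Cᵢ₋₁ − Cᵢ)/τᵢ with τᵢ = Vᵢ/Q.
τ₁ = 1641/48.80 = 33.6270 min; τ₂ = 1141/48.80 = 23.3811 min.
Solving the cascade with C₁(0)=C₂(0)=0 gives C₂(t) = C_in[1 − (τ₁ e^(−t/τ₁) − τ₂ e^(−t/τ₂))/(τ₁ − τ₂)].
At t = 61.36: e^(−t/τ₁) = 0.161263, e^(−t/τ₂) = 0.0724878.
C₂ = 0.8648·[1 − (33.6270·0.161263 − 23.3811·0.0724878)/(10.2459)] = 0.8648·0.636154 = 0.550146 g/L.

0.5501 g/L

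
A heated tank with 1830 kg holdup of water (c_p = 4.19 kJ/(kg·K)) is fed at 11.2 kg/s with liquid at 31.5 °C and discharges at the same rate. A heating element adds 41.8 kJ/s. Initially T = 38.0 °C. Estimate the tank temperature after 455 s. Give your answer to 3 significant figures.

32.7 °C

M c_p dT/dt = ṁ c_p (T_in − T) + Q̇.
Rearrange: dT/dt = (T_ss − T)/τ with τ = M/ṁ = 163.39 s and T_ss = T_in + Q̇/(ṁ c_p) = 32.391 °C.
Solution: T(t) = T_ss + (T₀ − T_ss) e^(−t/τ).
T(455) = 32.391 + (5.6093)·e^(−455/163.39) = 32.391 + (5.6093)·0.061748 = 32.737 °C.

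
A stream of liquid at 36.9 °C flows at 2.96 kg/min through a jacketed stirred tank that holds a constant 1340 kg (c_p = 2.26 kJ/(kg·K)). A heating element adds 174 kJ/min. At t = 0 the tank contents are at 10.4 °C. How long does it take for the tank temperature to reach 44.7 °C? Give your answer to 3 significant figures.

479 min

M c_p dT/dt = ṁ c_p (T_in − T) + Q̇.
τ = M/ṁ = 452.70 min; T_ss = T_in + Q̇/(ṁ c_p) = 62.911 °C.
T(t) = T_ss + (T₀ − T_ss) e^(−t/τ). Set T = 44.7:
e^(−t/τ) = (44.7 − 62.911)/(10.4 − 62.911) = 0.34680
t = −452.70 · ln(0.34680) = 479.42 min.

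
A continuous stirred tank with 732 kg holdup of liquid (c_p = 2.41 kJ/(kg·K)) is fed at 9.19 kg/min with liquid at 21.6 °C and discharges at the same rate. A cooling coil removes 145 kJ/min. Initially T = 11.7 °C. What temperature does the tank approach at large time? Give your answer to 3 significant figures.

15.1 °C

M c_p dT/dt = ṁ c_p (T_in − T) − Q̇.
At steady state dT/dt = 0 ⇒ T_ss = T_in − Q̇/(ṁ c_p) = 21.6 − 145/(9.19·2.41) = 15.053 °C.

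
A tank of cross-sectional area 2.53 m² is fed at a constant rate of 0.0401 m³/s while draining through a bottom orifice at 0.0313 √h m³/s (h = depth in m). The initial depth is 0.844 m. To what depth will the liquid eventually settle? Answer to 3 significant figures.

1.64 m

Level balance: A dh/dt = 0.0401 − 0.0313 √h. Setting dh/dt = 0:
Q_in = 0.0313 √h_ss ⇒ √h_ss = 0.0401/0.0313 = 1.2812.
h_ss = 1.2812² = 1.6413 m. (Since h₀ = 0.844 m < h_ss, the level will rise toward this value.)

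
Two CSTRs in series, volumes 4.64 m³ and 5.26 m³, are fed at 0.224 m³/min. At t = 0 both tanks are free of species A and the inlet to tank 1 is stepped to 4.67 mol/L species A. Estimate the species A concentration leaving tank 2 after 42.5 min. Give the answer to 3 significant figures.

Time constants: τᵢ = Vᵢ/Q for each well-mixed tank.
τ₁ = 4.64/0.224 = 20.714 min; τ₂ = 5.26/0.224 = 23.482 min.
Tank 1: C₁ = C_in(1 − e^(−t/τ₁)). Tank 2 (τ₁ ≠ τ₂): C₂ = C_in[1 − (τ₁ e^(−t/τ₁) − τ₂ e^(−t/τ₂))/(τ₁ − τ₂)].
At t = 42.5: e^(−t/τ₁) = 0.12851, e^(−t/τ₂) = 0.16367.
C₂ = 4.67·[1 − (20.714·0.12851 − 23.482·0.16367)/(-2.7679)] = 4.67·0.57320 = 2.6768 mol/L.

2.68 mol/L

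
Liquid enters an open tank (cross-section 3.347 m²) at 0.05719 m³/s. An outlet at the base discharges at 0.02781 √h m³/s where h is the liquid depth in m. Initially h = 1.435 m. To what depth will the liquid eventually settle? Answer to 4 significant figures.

4.229 m

Level balance: A dh/dt = 0.05719 − 0.02781 √h. Setting dh/dt = 0:
Q_in = 0.02781 √h_ss ⇒ √h_ss = 0.05719/0.02781 = 2.05645.
h_ss = 2.05645² = 4.22901 m. (Since h₀ = 1.435 m < h_ss, the level will rise toward this value.)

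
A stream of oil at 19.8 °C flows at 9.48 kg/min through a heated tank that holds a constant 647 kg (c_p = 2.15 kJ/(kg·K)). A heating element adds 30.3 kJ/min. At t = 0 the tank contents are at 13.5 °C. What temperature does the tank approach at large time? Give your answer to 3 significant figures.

21.3 °C

Unsteady energy balance on the tank contents: M c_p dT/dt = ṁ c_p (T_in − T) + 30.3.
At steady state dT/dt = 0 ⇒ T_ss = T_in + Q̇/(ṁ c_p) = 19.8 + 30.3/(9.48·2.15) = 21.287 °C.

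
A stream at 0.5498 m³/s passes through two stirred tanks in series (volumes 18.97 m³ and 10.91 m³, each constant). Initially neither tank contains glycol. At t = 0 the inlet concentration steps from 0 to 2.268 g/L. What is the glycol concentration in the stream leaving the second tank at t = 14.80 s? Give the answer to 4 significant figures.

Time constants: τᵢ = Vᵢ/Q for each well-mixed tank.
τ₁ = 18.97/0.5498 = 34.5035 s; τ₂ = 10.91/0.5498 = 19.8436 s.
Tank 1: C₁ = C_in(1 − e^(−t/τ₁)). Tank 2 (τ₁ ≠ τ₂): C₂ = C_in[1 − (τ₁ e^(−t/τ₁) − τ₂ e^(−t/τ₂))/(τ₁ − τ₂)].
At t = 14.80: e^(−t/τ₁) = 0.651197, e^(−t/τ₂) = 0.474339.
C₂ = 2.268·[1 − (34.5035·0.651197 − 19.8436·0.474339)/(14.6599)] = 2.268·0.109407 = 0.248136 g/L.

0.2481 g/L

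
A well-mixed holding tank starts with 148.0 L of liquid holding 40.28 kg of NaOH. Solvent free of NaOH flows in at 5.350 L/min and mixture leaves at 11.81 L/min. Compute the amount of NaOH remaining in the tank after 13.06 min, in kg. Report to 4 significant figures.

Total volume: dV/dt = Q_in − Q_out = -6.46000 L/min, so V(t) = 148.0 − 6.46000 t and V(13.06) = 63.6324 L.
Species balance (pure solvent in): dm/dt = −Q_out · m/V(t).
Separate: dm/m = −Q_out dt/V(t) ⇒ ln(m/m₀) = −(Q_out/(Q_in−Q_out)) ln(V/V₀).
m = m₀ (V₀/V)^(Q_out/(Q_in−Q_out)) = 40.28 × (148.0/63.6324)^(-1.82817) = 8.60818 kg.

8.608 kg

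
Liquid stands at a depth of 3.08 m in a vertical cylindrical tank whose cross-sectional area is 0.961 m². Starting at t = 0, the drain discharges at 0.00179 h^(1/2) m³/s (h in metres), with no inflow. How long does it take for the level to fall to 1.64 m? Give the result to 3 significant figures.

509 s

With no inflow, A dh/dt = −0.00179 √h.
This is separable: 2 d(√h)/dt = −0.00179/A, so √h = √h₀ − (0.00179/(2A)) t.
t = 2A(√h₀ − √h)/0.00179 = 2·0.961·(√3.08 − √1.64)/0.00179
  = 1.9220 × (1.7550 − 1.2806) / 0.00179 = 509.35 s.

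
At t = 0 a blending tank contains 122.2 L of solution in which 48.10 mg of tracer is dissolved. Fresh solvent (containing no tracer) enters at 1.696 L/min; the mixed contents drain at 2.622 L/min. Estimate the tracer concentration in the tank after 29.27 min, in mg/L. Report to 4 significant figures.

0.2487 mg/L

Let m(t) be the amount of tracer. Volume: V(t) = V₀ + (Q_in − Q_out) t = 122.2 − 0.926000 t; V(29.27) = 95.0960 L.
No tracer enters, so dm/dt = −Q_out · (m/V).
Separate: dm/m = −Q_out dt/V(t) ⇒ ln(m/m₀) = −(Q_out/(Q_in−Q_out)) ln(V/V₀).
m = m₀ (V₀/V)^(Q_out/(Q_in−Q_out)) = 48.10 × (122.2/95.0960)^(-2.83153) = 23.6464 mg.
C = m/V = 23.6464/95.0960 = 0.248658 mg/L.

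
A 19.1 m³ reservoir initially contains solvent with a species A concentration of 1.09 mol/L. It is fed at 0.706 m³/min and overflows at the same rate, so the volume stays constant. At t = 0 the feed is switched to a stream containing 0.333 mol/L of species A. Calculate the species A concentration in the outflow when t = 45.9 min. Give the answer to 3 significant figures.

Transient balance on the dissolved component: V dC/dt = Q(C_in − C).
So dC/dt = (C_in − C)/τ with τ = V/Q = 19.1/0.706 = 27.054 min.
Solution: C(t) = C_in + (C₀ − C_in) e^(−t/τ).
C(45.9) = 0.333 + (1.09 − 0.333)·e^(−45.9/27.054) = 0.333 + (0.75700)·0.18330 = 0.47176 mol/L.

0.472 mol/L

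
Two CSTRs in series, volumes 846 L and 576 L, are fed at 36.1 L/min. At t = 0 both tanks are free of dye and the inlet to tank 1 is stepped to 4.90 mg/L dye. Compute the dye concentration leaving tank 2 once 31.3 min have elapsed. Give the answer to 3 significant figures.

2.33 mg/L

Each tank obeys Vᵢ dCᵢ/dt = Q(Cᵢ₋₁ − Cᵢ), so τᵢ = Vᵢ/Q.
τ₁ = 846/36.1 = 23.435 min; τ₂ = 576/36.1 = 15.956 min.
Tank 1: C₁ = C_in(1 − e^(−t/τ₁)). Tank 2 (τ₁ ≠ τ₂): C₂ = C_in[1 − (τ₁ e^(−t/τ₁) − τ₂ e^(−t/τ₂))/(τ₁ − τ₂)].
At t = 31.3: e^(−t/τ₁) = 0.26300, e^(−t/τ₂) = 0.14062.
C₂ = 4.90·[1 − (23.435·0.26300 − 15.956·0.14062)/(7.4792)] = 4.90·0.47594 = 2.3321 mg/L.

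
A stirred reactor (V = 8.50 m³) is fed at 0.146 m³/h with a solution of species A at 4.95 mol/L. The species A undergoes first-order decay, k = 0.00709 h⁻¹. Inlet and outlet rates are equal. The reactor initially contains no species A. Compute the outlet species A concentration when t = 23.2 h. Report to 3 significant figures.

Species balance: V dC/dt = Q C_in − Q C − k V C.
dC/dt = (Q/V) C_in − (Q/V + k) C; effective rate a = Q/V + k = 0.017176 + 0.00709 = 0.024266 h⁻¹.
C_ss = Q C_in/(Q + kV) = 3.5037 mol/L; C(t) = C_ss + (C₀ − C_ss) e^(−a t).
C(23.2) = 3.5037 + (-3.5037)·e^(−0.024266·23.2) = 3.5037 + (-3.5037)·0.56951 = 1.5083 mol/L.

1.51 mol/L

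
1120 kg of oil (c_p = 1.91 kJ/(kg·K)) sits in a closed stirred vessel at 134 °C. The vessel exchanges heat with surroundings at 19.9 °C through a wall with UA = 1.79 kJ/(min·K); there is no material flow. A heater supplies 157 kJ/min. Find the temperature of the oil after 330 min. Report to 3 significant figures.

Lumped-capacitance energy balance: M c_p dT/dt = UA(T_amb − T) + Q̇.
dT/dt = (T_ss − T)/τ with T_ss = T_amb + Q̇/UA = 19.9 + 157/1.79 = 107.61 °C, τ = M c_p/UA = 1120·1.91/1.79 = 1195.1 min.
T approaches T_ss exponentially: T(t) = T_ss + (T₀ − T_ss) e^(−t/τ).
T(330) = 107.61 + (26.391)·0.75871 = 127.63 °C.

128 °C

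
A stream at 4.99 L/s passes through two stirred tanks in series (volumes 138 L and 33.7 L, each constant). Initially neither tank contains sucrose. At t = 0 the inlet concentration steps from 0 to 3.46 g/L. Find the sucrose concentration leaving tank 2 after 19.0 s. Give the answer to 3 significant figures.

1.22 g/L

Time constants: τᵢ = Vᵢ/Q for each well-mixed tank.
τ₁ = 138/4.99 = 27.655 s; τ₂ = 33.7/4.99 = 6.7535 s.
Tank 1: C₁ = C_in(1 − e^(−t/τ₁)). Tank 2 (τ₁ ≠ τ₂): C₂ = C_in[1 − (τ₁ e^(−t/τ₁) − τ₂ e^(−t/τ₂))/(τ₁ − τ₂)].
At t = 19.0: e^(−t/τ₁) = 0.50307, e^(−t/τ₂) = 0.060003.
C₂ = 3.46·[1 − (27.655·0.50307 − 6.7535·0.060003)/(20.902)] = 3.46·0.35377 = 1.2241 g/L.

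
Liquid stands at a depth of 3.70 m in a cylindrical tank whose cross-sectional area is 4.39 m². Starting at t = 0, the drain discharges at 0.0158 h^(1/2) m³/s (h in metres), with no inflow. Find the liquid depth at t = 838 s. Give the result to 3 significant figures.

0.173 m

With no inflow, A dh/dt = −0.0158 √h.
∫ h^(−1/2) dh = −(0.0158/A) ∫ dt, giving 2√h = 2√h₀ − (0.0158/A) t.
√h = √3.70 − 0.0158·838/(2·4.39) = 1.9235 − 1.5080 = 0.41552.
h = 0.41552² = 0.17266 m.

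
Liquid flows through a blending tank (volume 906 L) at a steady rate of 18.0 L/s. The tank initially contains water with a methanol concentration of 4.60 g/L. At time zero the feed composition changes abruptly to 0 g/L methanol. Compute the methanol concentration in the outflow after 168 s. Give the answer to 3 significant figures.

Accumulation = in − out for the solute gives V dC/dt = Q(C_in − C).
Rewrite as dC/dt + C/τ = C_in/τ, τ = V/Q = 50.333 s.
C approaches C_in exponentially: C(t) = C_in + (C₀ − C_in) e^(−t/τ).
C(168) = 0 + (4.60 − 0)·e^(−168/50.333) = 0 + (4.6000)·0.035517 = 0.16338 g/L.

0.163 g/L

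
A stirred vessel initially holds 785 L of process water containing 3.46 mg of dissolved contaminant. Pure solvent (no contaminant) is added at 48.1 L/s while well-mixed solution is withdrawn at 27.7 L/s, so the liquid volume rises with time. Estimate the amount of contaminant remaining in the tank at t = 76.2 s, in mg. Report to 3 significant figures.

0.785 mg

Total volume: dV/dt = Q_in − Q_out = 20.400 L/s, so V(t) = 785 + 20.400 t and V(76.2) = 2339.5 L.
Solute balance: dm/dt = 0 − Q_out C = −Q_out m/V(t).
Separate: dm/m = −Q_out dt/V(t) ⇒ ln(m/m₀) = −(Q_out/(Q_in−Q_out)) ln(V/V₀).
m = m₀ (V₀/V)^(Q_out/(Q_in−Q_out)) = 3.46 × (785/2339.5)^(1.3578) = 0.78545 mg.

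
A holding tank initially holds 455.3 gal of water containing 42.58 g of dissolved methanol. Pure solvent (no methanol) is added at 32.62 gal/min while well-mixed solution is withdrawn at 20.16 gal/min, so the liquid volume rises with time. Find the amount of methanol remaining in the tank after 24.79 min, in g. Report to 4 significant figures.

Total volume: dV/dt = Q_in − Q_out = 12.4600 gal/min, so V(t) = 455.3 + 12.4600 t and V(24.79) = 764.183 gal.
No methanol enters, so dm/dt = −Q_out · (m/V).
Separate: dm/m = −Q_out dt/V(t) ⇒ ln(m/m₀) = −(Q_out/(Q_in−Q_out)) ln(V/V₀).
m = m₀ (V₀/V)^(Q_out/(Q_in−Q_out)) = 42.58 × (455.3/764.183)^(1.61798) = 18.4214 g.

18.42 g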